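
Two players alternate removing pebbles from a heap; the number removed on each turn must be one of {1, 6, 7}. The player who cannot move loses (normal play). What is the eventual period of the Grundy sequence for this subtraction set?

12

n :  0  1  2  3  4  5  6  7  8  9 10 11 12 13 14 15 16 17 18 19 20 21 22 23 24 25
G :  0  1  0  1  0  1  2  3  2  3  2  3  0  1  0  1  0  1  2  3  2  3  2  3  0  1
G(n+12) = G(n) holds for n = 0,…,6 (a full window of length max(S) = 7), so the sequence is purely periodic with period 12.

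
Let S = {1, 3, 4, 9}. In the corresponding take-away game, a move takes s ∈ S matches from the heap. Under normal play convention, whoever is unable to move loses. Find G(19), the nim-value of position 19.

0

n :  0  1  2  3  4  5  6  7  8  9 10 11 12 13 14 15 16 17 18 19
G :  0  1  0  1  2  3  2  0  1  4  3  2  0  1  0  1  2  3  2  0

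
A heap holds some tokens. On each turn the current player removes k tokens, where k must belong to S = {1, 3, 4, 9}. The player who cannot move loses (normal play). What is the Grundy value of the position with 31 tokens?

n :  0  1  2  3  4  5  6  7  8  9 10 11 12 13 14 15 16 17 18 19 20 21 22 23 24 25 26 27 28 29 30 31
G :  0  1  0  1  2  3  2  0  1  4  3  2  0  1  0  1  2  3  2  0  1  4  3  2  0  1  0  1  2  3  2  0

0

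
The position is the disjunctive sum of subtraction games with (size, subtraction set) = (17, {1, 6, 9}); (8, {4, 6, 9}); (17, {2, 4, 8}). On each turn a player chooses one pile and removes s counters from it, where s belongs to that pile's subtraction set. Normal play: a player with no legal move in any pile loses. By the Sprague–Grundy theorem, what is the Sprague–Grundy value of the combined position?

Pile A, S = {1, 6, 9}:
G(0) = 0
G(1) = mex{0} = 1
G(2) = mex{1} = 0
G(3) = mex{0} = 1
G(4) = mex{1} = 0
G(5) = mex{0} = 1
G(6) = mex{1,0} = 2
G(7) = mex{2,1} = 0
G(8) = mex{0,0} = 1
G(9) = mex{1,1,0} = 2
G(10) = mex{2,0,1} = 3
G(11) = mex{3,1,0} = 2
G(12) = mex{2,2,1} = 0
G(13) = mex{0,0,0} = 1
G(14) = mex{1,1,1} = 0
G(15) = mex{0,2,2} = 1
G(16) = mex{1,3,0} = 2
G(17) = mex{2,2,1} = 0
G_A(17) = 0.
Pile B, S = {4, 6, 9}:
G(0) = 0
G(1) = mex{} = 0
G(2) = mex{} = 0
G(3) = mex{} = 0
G(4) = mex{0} = 1
G(5) = mex{0} = 1
G(6) = mex{0,0} = 1
G(7) = mex{0,0} = 1
G(8) = mex{1,0} = 2
G_B(8) = 2.
Pile C, S = {2, 4, 8}:
G(0) = 0
G(1) = mex{} = 0
G(2) = mex{0} = 1
G(3) = mex{0} = 1
G(4) = mex{1,0} = 2
G(5) = mex{1,0} = 2
G(6) = mex{2,1} = 0
G(7) = mex{2,1} = 0
G(8) = mex{0,2,0} = 1
G(9) = mex{0,2,0} = 1
G(10) = mex{1,0,1} = 2
G(11) = mex{1,0,1} = 2
G(12) = mex{2,1,2} = 0
G(13) = mex{2,1,2} = 0
G(14) = mex{0,2,0} = 1
G(15) = mex{0,2,0} = 1
G(16) = mex{1,0,1} = 2
G(17) = mex{1,0,1} = 2
G_C(17) = 2.
Combined Grundy value = 0 ⊕ 2 ⊕ 2 = 0.

0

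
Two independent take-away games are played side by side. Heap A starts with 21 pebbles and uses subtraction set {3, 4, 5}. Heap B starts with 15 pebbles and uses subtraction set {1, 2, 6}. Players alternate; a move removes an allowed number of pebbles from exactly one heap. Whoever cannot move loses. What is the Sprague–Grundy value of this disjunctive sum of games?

Heap A, S = {3, 4, 5}:
G(0) = 0
G(1) = mex{} = 0
G(2) = mex{} = 0
G(3) = mex{0} = 1
G(4) = mex{0,0} = 1
G(5) = mex{0,0,0} = 1
G(6) = mex{1,0,0} = 2
G(7) = mex{1,1,0} = 2
G(8) = mex{1,1,1} = 0
G(9) = mex{2,1,1} = 0
G(10) = mex{2,2,1} = 0
G(11) = mex{0,2,2} = 1
G(12) = mex{0,0,2} = 1
G(13) = mex{0,0,0} = 1
G(14) = mex{1,0,0} = 2
G(15) = mex{1,1,0} = 2
G(16) = mex{1,1,1} = 0
G(17) = mex{2,1,1} = 0
G(18) = mex{2,2,1} = 0
G(19) = mex{0,2,2} = 1
G(20) = mex{0,0,2} = 1
G(21) = mex{0,0,0} = 1
G_A(21) = 1.
Heap B, S = {1, 2, 6}:
n :  0  1  2  3  4  5  6  7  8  9 10 11 12 13 14 15
G :  0  1  2  0  1  2  3  0  1  2  0  1  2  3  0  1
G_B(15) = 1.
Combined Grundy value = 1 ⊕ 1 = 0.

0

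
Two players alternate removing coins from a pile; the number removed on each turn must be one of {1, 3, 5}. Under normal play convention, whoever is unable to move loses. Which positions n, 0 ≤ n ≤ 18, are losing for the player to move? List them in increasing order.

0, 2, 4, 6, 8, 10, 12, 14, 16, 18

G(0) = 0
G(1) = mex{0} = 1
G(2) = mex{1} = 0
G(3) = mex{0,0} = 1
G(4) = mex{1,1} = 0
G(5) = mex{0,0,0} = 1
G(6) = mex{1,1,1} = 0
G(7) = mex{0,0,0} = 1
G(8) = mex{1,1,1} = 0
G(9) = mex{0,0,0} = 1
G(10) = mex{1,1,1} = 0
G(11) = mex{0,0,0} = 1
G(12) = mex{1,1,1} = 0
G(13) = mex{0,0,0} = 1
G(14) = mex{1,1,1} = 0
G(15) = mex{0,0,0} = 1
G(16) = mex{1,1,1} = 0
G(17) = mex{0,0,0} = 1
G(18) = mex{1,1,1} = 0
P-positions are exactly the n with G(n) = 0.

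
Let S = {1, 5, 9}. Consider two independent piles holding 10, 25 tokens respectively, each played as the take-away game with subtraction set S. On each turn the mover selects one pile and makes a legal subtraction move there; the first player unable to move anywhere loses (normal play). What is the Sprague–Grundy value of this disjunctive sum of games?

All piles use S = {1, 5, 9}:
n :  0  1  2  3  4  5  6  7  8  9 10 11 12 13 14 15 16 17 18 19 20 21 22 23 24 25
G :  0  1  0  1  0  1  0  1  0  1  0  1  0  1  0  1  0  1  0  1  0  1  0  1  0  1
Pile A: G(10) = 0.
Pile B: G(25) = 1.
Combined Grundy value = 0 ⊕ 1 = 1.

1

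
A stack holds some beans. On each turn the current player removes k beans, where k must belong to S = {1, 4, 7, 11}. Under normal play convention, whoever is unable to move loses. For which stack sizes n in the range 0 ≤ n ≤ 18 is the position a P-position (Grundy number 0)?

0, 2, 5, 8, 10, 18

n :  0  1  2  3  4  5  6  7  8  9 10 11 12 13 14 15 16 17 18
G :  0  1  0  1  2  0  1  2  0  1  0  1  2  3  4  3  4  2  0
P-positions are exactly the n with G(n) = 0.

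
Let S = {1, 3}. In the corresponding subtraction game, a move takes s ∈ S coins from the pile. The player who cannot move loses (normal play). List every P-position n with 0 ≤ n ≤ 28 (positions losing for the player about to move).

n :  0  1  2  3  4  5  6  7  8  9 10 11 12 13 14 15 16 17 18 19 20 21 22 23 24 25 26 27 28
G :  0  1  0  1  0  1  0  1  0  1  0  1  0  1  0  1  0  1  0  1  0  1  0  1  0  1  0  1  0
P-positions are exactly the n with G(n) = 0.

0, 2, 4, 6, 8, 10, 12, 14, 16, 18, 20, 22, 24, 26, 28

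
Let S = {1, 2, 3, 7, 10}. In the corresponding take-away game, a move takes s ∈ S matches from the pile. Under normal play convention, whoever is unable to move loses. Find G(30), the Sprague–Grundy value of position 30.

G(0) = 0
G(1) = mex{0} = 1
G(2) = mex{1,0} = 2
G(3) = mex{2,1,0} = 3
G(4) = mex{3,2,1} = 0
G(5) = mex{0,3,2} = 1
G(6) = mex{1,0,3} = 2
G(7) = mex{2,1,0,0} = 3
G(8) = mex{3,2,1,1} = 0
G(9) = mex{0,3,2,2} = 1
G(10) = mex{1,0,3,3,0} = 2
G(11) = mex{2,1,0,0,1} = 3
G(12) = mex{3,2,1,1,2} = 0
G(13) = mex{0,3,2,2,3} = 1
G(14) = mex{1,0,3,3,0} = 2
G(15) = mex{2,1,0,0,1} = 3
G(16) = mex{3,2,1,1,2} = 0
G(17) = mex{0,3,2,2,3} = 1
G(18) = mex{1,0,3,3,0} = 2
G(19) = mex{2,1,0,0,1} = 3
G(20) = mex{3,2,1,1,2} = 0
G(21) = mex{0,3,2,2,3} = 1
G(22) = mex{1,0,3,3,0} = 2
G(23) = mex{2,1,0,0,1} = 3
G(24) = mex{3,2,1,1,2} = 0
G(25) = mex{0,3,2,2,3} = 1
G(26) = mex{1,0,3,3,0} = 2
G(27) = mex{2,1,0,0,1} = 3
G(28) = mex{3,2,1,1,2} = 0
G(29) = mex{0,3,2,2,3} = 1
G(30) = mex{1,0,3,3,0} = 2

2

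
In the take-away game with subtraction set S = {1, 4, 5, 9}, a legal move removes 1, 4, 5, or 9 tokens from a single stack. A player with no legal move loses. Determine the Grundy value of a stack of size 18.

0

G(0) = 0
G(1) = mex{0} = 1
G(2) = mex{1} = 0
G(3) = mex{0} = 1
G(4) = mex{1,0} = 2
G(5) = mex{2,1,0} = 3
G(6) = mex{3,0,1} = 2
G(7) = mex{2,1,0} = 3
G(8) = mex{3,2,1} = 0
G(9) = mex{0,3,2,0} = 1
G(10) = mex{1,2,3,1} = 0
G(11) = mex{0,3,2,0} = 1
G(12) = mex{1,0,3,1} = 2
G(13) = mex{2,1,0,2} = 3
G(14) = mex{3,0,1,3} = 2
G(15) = mex{2,1,0,2} = 3
G(16) = mex{3,2,1,3} = 0
G(17) = mex{0,3,2,0} = 1
G(18) = mex{1,2,3,1} = 0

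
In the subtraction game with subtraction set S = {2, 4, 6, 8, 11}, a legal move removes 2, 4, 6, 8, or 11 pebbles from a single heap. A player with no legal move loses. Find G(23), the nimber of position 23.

G(0) = 0
G(1) = mex{} = 0
G(2) = mex{0} = 1
G(3) = mex{0} = 1
G(4) = mex{1,0} = 2
G(5) = mex{1,0} = 2
G(6) = mex{2,1,0} = 3
G(7) = mex{2,1,0} = 3
G(8) = mex{3,2,1,0} = 4
G(9) = mex{3,2,1,0} = 4
G(10) = mex{4,3,2,1} = 0
G(11) = mex{4,3,2,1,0} = 5
G(12) = mex{0,4,3,2,0} = 1
G(13) = mex{5,4,3,2,1} = 0
G(14) = mex{1,0,4,3,1} = 2
G(15) = mex{0,5,4,3,2} = 1
G(16) = mex{2,1,0,4,2} = 3
G(17) = mex{1,0,5,4,3} = 2
G(18) = mex{3,2,1,0,3} = 4
G(19) = mex{2,1,0,5,4} = 3
G(20) = mex{4,3,2,1,4} = 0
G(21) = mex{3,2,1,0,0} = 4
G(22) = mex{0,4,3,2,5} = 1
G(23) = mex{4,3,2,1,1} = 0

0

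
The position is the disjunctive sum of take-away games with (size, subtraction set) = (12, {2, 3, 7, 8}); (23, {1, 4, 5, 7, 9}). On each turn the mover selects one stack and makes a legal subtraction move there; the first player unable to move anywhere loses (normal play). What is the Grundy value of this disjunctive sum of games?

2

Stack A, S = {2, 3, 7, 8}:
G(0) = 0
G(1) = mex{} = 0
G(2) = mex{0} = 1
G(3) = mex{0,0} = 1
G(4) = mex{1,0} = 2
G(5) = mex{1,1} = 0
G(6) = mex{2,1} = 0
G(7) = mex{0,2,0} = 1
G(8) = mex{0,0,0,0} = 1
G(9) = mex{1,0,1,0} = 2
G(10) = mex{1,1,1,1} = 0
G(11) = mex{2,1,2,1} = 0
G(12) = mex{0,2,0,2} = 1
G_A(12) = 1.
Stack B, S = {1, 4, 5, 7, 9}:
G(0) = 0
G(1) = mex{0} = 1
G(2) = mex{1} = 0
G(3) = mex{0} = 1
G(4) = mex{1,0} = 2
G(5) = mex{2,1,0} = 3
G(6) = mex{3,0,1} = 2
G(7) = mex{2,1,0,0} = 3
G(8) = mex{3,2,1,1} = 0
G(9) = mex{0,3,2,0,0} = 1
G(10) = mex{1,2,3,1,1} = 0
G(11) = mex{0,3,2,2,0} = 1
G(12) = mex{1,0,3,3,1} = 2
G(13) = mex{2,1,0,2,2} = 3
G(14) = mex{3,0,1,3,3} = 2
G(15) = mex{2,1,0,0,2} = 3
G(16) = mex{3,2,1,1,3} = 0
G(17) = mex{0,3,2,0,0} = 1
G(18) = mex{1,2,3,1,1} = 0
G(19) = mex{0,3,2,2,0} = 1
G(20) = mex{1,0,3,3,1} = 2
G(21) = mex{2,1,0,2,2} = 3
G(22) = mex{3,0,1,3,3} = 2
G(23) = mex{2,1,0,0,2} = 3
G_B(23) = 3.
Combined Grundy value = 1 ⊕ 3 = 2.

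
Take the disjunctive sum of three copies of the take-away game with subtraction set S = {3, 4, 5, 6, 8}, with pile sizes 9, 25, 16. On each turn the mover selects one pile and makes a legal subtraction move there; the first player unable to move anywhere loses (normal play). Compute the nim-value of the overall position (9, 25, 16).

All piles use S = {3, 4, 5, 6, 8}:
n :  0  1  2  3  4  5  6  7  8  9 10 11 12 13 14 15 16 17 18 19 20 21 22 23 24 25
G :  0  0  0  1  1  1  2  2  2  3  3  0  0  0  1  1  1  2  2  2  3  3  0  0  0  1
Pile A: G(9) = 3.
Pile B: G(25) = 1.
Pile C: G(16) = 1.
Combined Grundy value = 3 ⊕ 1 ⊕ 1 = 3.

3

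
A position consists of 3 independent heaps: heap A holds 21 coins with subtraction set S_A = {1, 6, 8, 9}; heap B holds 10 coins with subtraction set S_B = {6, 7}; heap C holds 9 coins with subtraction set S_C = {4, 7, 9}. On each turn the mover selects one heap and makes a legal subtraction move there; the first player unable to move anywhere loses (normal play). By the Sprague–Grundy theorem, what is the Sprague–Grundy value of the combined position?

3

Heap A, S = {1, 6, 8, 9}:
n :  0  1  2  3  4  5  6  7  8  9 10 11 12 13 14 15 16 17 18 19 20 21
G :  0  1  0  1  0  1  2  0  1  2  3  2  3  2  0  1  2  0  1  0  1  0
G_A(21) = 0.
Heap B, S = {6, 7}:
n :  0  1  2  3  4  5  6  7  8  9 10
G :  0  0  0  0  0  0  1  1  1  1  1
G_B(10) = 1.
Heap C, S = {4, 7, 9}:
G(0) = 0
G(1) = mex{} = 0
G(2) = mex{} = 0
G(3) = mex{} = 0
G(4) = mex{0} = 1
G(5) = mex{0} = 1
G(6) = mex{0} = 1
G(7) = mex{0,0} = 1
G(8) = mex{1,0} = 2
G(9) = mex{1,0,0} = 2
G_C(9) = 2.
Combined Grundy value = 0 ⊕ 1 ⊕ 2 = 3.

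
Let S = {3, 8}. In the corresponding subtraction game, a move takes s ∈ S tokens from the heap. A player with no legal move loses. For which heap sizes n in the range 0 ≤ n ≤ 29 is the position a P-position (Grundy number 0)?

0, 1, 2, 6, 7, 11, 12, 13, 17, 18, 22, 23, 24, 28, 29

n :  0  1  2  3  4  5  6  7  8  9 10 11 12 13 14 15 16 17 18 19 20 21 22 23 24 25 26 27 28 29
G :  0  0  0  1  1  1  0  0  2  1  1  0  0  0  1  1  1  0  0  2  1  1  0  0  0  1  1  1  0  0
P-positions are exactly the n with G(n) = 0.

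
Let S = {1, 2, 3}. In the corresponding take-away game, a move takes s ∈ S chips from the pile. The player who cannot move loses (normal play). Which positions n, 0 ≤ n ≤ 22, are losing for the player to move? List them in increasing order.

G(0) = 0
G(1) = mex{0} = 1
G(2) = mex{1,0} = 2
G(3) = mex{2,1,0} = 3
G(4) = mex{3,2,1} = 0
G(5) = mex{0,3,2} = 1
G(6) = mex{1,0,3} = 2
G(7) = mex{2,1,0} = 3
G(8) = mex{3,2,1} = 0
G(9) = mex{0,3,2} = 1
G(10) = mex{1,0,3} = 2
G(11) = mex{2,1,0} = 3
G(12) = mex{3,2,1} = 0
G(13) = mex{0,3,2} = 1
G(14) = mex{1,0,3} = 2
G(15) = mex{2,1,0} = 3
G(16) = mex{3,2,1} = 0
G(17) = mex{0,3,2} = 1
G(18) = mex{1,0,3} = 2
G(19) = mex{2,1,0} = 3
G(20) = mex{3,2,1} = 0
G(21) = mex{0,3,2} = 1
G(22) = mex{1,0,3} = 2
P-positions are exactly the n with G(n) = 0.

0, 4, 8, 12, 16, 20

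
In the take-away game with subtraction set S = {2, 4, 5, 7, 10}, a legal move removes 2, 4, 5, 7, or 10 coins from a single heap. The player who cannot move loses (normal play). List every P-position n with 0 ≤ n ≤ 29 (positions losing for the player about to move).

G(0) = 0
G(1) = mex{} = 0
G(2) = mex{0} = 1
G(3) = mex{0} = 1
G(4) = mex{1,0} = 2
G(5) = mex{1,0,0} = 2
G(6) = mex{2,1,0} = 3
G(7) = mex{2,1,1,0} = 3
G(8) = mex{3,2,1,0} = 4
G(9) = mex{3,2,2,1} = 0
G(10) = mex{4,3,2,1,0} = 5
G(11) = mex{0,3,3,2,0} = 1
G(12) = mex{5,4,3,2,1} = 0
G(13) = mex{1,0,4,3,1} = 2
G(14) = mex{0,5,0,3,2} = 1
G(15) = mex{2,1,5,4,2} = 0
G(16) = mex{1,0,1,0,3} = 2
G(17) = mex{0,2,0,5,3} = 1
G(18) = mex{2,1,2,1,4} = 0
G(19) = mex{1,0,1,0,0} = 2
G(20) = mex{0,2,0,2,5} = 1
G(21) = mex{2,1,2,1,1} = 0
G(22) = mex{1,0,1,0,0} = 2
G(23) = mex{0,2,0,2,2} = 1
G(24) = mex{2,1,2,1,1} = 0
G(25) = mex{1,0,1,0,0} = 2
G(26) = mex{0,2,0,2,2} = 1
G(27) = mex{2,1,2,1,1} = 0
G(28) = mex{1,0,1,0,0} = 2
G(29) = mex{0,2,0,2,2} = 1
P-positions are exactly the n with G(n) = 0.

0, 1, 9, 12, 15, 18, 21, 24, 27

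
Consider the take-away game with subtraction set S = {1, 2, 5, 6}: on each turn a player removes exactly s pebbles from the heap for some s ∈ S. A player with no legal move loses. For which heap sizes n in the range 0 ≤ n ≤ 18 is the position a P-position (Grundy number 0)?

0, 3, 7, 10, 14, 17

n :  0  1  2  3  4  5  6  7  8  9 10 11 12 13 14 15 16 17 18
G :  0  1  2  0  1  2  3  0  1  2  0  1  2  3  0  1  2  0  1
P-positions are exactly the n with G(n) = 0.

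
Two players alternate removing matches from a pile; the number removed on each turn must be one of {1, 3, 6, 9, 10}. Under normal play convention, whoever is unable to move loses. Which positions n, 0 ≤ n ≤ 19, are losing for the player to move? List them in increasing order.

0, 2, 4, 15, 17, 19

G(0) = 0
G(1) = mex{0} = 1
G(2) = mex{1} = 0
G(3) = mex{0,0} = 1
G(4) = mex{1,1} = 0
G(5) = mex{0,0} = 1
G(6) = mex{1,1,0} = 2
G(7) = mex{2,0,1} = 3
G(8) = mex{3,1,0} = 2
G(9) = mex{2,2,1,0} = 3
G(10) = mex{3,3,0,1,0} = 2
G(11) = mex{2,2,1,0,1} = 3
G(12) = mex{3,3,2,1,0} = 4
G(13) = mex{4,2,3,0,1} = 5
G(14) = mex{5,3,2,1,0} = 4
G(15) = mex{4,4,3,2,1} = 0
G(16) = mex{0,5,2,3,2} = 1
G(17) = mex{1,4,3,2,3} = 0
G(18) = mex{0,0,4,3,2} = 1
G(19) = mex{1,1,5,2,3} = 0
P-positions are exactly the n with G(n) = 0.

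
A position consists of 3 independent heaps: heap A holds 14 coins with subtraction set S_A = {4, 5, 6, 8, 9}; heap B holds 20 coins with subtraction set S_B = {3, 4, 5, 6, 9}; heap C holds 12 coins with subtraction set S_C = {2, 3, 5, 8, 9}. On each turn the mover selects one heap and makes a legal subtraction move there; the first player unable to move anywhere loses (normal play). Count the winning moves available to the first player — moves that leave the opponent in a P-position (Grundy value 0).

Heap A, S = {4, 5, 6, 8, 9}:
G(0) = 0
G(1) = mex{} = 0
G(2) = mex{} = 0
G(3) = mex{} = 0
G(4) = mex{0} = 1
G(5) = mex{0,0} = 1
G(6) = mex{0,0,0} = 1
G(7) = mex{0,0,0} = 1
G(8) = mex{1,0,0,0} = 2
G(9) = mex{1,1,0,0,0} = 2
G(10) = mex{1,1,1,0,0} = 2
G(11) = mex{1,1,1,0,0} = 2
G(12) = mex{2,1,1,1,0} = 3
G(13) = mex{2,2,1,1,1} = 0
G(14) = mex{2,2,2,1,1} = 0
G_A(14) = 0.
Heap B, S = {3, 4, 5, 6, 9}:
G(0) = 0
G(1) = mex{} = 0
G(2) = mex{} = 0
G(3) = mex{0} = 1
G(4) = mex{0,0} = 1
G(5) = mex{0,0,0} = 1
G(6) = mex{1,0,0,0} = 2
G(7) = mex{1,1,0,0} = 2
G(8) = mex{1,1,1,0} = 2
G(9) = mex{2,1,1,1,0} = 3
G(10) = mex{2,2,1,1,0} = 3
G(11) = mex{2,2,2,1,0} = 3
G(12) = mex{3,2,2,2,1} = 0
G(13) = mex{3,3,2,2,1} = 0
G(14) = mex{3,3,3,2,1} = 0
G(15) = mex{0,3,3,3,2} = 1
G(16) = mex{0,0,3,3,2} = 1
G(17) = mex{0,0,0,3,2} = 1
G(18) = mex{1,0,0,0,3} = 2
G(19) = mex{1,1,0,0,3} = 2
G(20) = mex{1,1,1,0,3} = 2
G_B(20) = 2.
Heap C, S = {2, 3, 5, 8, 9}:
G(0) = 0
G(1) = mex{} = 0
G(2) = mex{0} = 1
G(3) = mex{0,0} = 1
G(4) = mex{1,0} = 2
G(5) = mex{1,1,0} = 2
G(6) = mex{2,1,0} = 3
G(7) = mex{2,2,1} = 0
G(8) = mex{3,2,1,0} = 4
G(9) = mex{0,3,2,0,0} = 1
G(10) = mex{4,0,2,1,0} = 3
G(11) = mex{1,4,3,1,1} = 0
G(12) = mex{3,1,0,2,1} = 4
G_C(12) = 4.
Combined Grundy value = 0 ⊕ 2 ⊕ 4 = 6.
A winning move leaves total XOR = 0, i.e. changes one component's Grundy value g to g ⊕ X where X is the current total.
Heap A: need g' = 0⊕6 = 6. Options: 14−4→G=2, 14−5→G=2, 14−6→G=2, 14−8→G=1, 14−9→G=1. Hits: 0.
Heap B: need g' = 2⊕6 = 4. Options: 20−3→G=1, 20−4→G=1, 20−5→G=1, 20−6→G=0, 20−9→G=3. Hits: 0.
Heap C: need g' = 4⊕6 = 2. Options: 12−2→G=3, 12−3→G=1, 12−5→G=0, 12−8→G=2, 12−9→G=1. Hits: 1.

1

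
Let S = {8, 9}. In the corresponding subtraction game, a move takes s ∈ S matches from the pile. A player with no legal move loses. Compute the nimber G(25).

n :  0  1  2  3  4  5  6  7  8  9 10 11 12 13 14 15 16 17 18 19 20 21 22 23 24 25
G :  0  0  0  0  0  0  0  0  1  1  1  1  1  1  1  1  2  0  0  0  0  0  0  0  0  1

1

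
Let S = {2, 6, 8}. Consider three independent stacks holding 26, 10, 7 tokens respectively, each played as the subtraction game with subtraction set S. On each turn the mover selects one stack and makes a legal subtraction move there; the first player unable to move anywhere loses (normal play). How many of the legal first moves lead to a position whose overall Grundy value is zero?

0

All stacks use S = {2, 6, 8}:
G(0) = 0
G(1) = mex{} = 0
G(2) = mex{0} = 1
G(3) = mex{0} = 1
G(4) = mex{1} = 0
G(5) = mex{1} = 0
G(6) = mex{0,0} = 1
G(7) = mex{0,0} = 1
G(8) = mex{1,1,0} = 2
G(9) = mex{1,1,0} = 2
G(10) = mex{2,0,1} = 3
G(11) = mex{2,0,1} = 3
G(12) = mex{3,1,0} = 2
G(13) = mex{3,1,0} = 2
G(14) = mex{2,2,1} = 0
G(15) = mex{2,2,1} = 0
G(16) = mex{0,3,2} = 1
G(17) = mex{0,3,2} = 1
G(18) = mex{1,2,3} = 0
G(19) = mex{1,2,3} = 0
G(20) = mex{0,0,2} = 1
G(21) = mex{0,0,2} = 1
G(22) = mex{1,1,0} = 2
G(23) = mex{1,1,0} = 2
G(24) = mex{2,0,1} = 3
G(25) = mex{2,0,1} = 3
G(26) = mex{3,1,0} = 2
Stack A: G(26) = 2.
Stack B: G(10) = 3.
Stack C: G(7) = 1.
Combined Grundy value = 2 ⊕ 3 ⊕ 1 = 0.
A winning move leaves total XOR = 0, i.e. changes one component's Grundy value g to g ⊕ X where X is the current total.
Stack A: target g' = 2⊕0 = 2, but every legal move changes the Grundy value (mex property), so 0 moves.
Stack B: target g' = 3⊕0 = 3, but every legal move changes the Grundy value (mex property), so 0 moves.
Stack C: target g' = 1⊕0 = 1, but every legal move changes the Grundy value (mex property), so 0 moves.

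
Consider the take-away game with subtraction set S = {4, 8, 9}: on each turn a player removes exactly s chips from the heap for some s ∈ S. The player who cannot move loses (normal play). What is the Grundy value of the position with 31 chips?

1

G(0) = 0
G(1) = mex{} = 0
G(2) = mex{} = 0
G(3) = mex{} = 0
G(4) = mex{0} = 1
G(5) = mex{0} = 1
G(6) = mex{0} = 1
G(7) = mex{0} = 1
G(8) = mex{1,0} = 2
G(9) = mex{1,0,0} = 2
G(10) = mex{1,0,0} = 2
G(11) = mex{1,0,0} = 2
G(12) = mex{2,1,0} = 3
G(13) = mex{2,1,1} = 0
G(14) = mex{2,1,1} = 0
G(15) = mex{2,1,1} = 0
G(16) = mex{3,2,1} = 0
G(17) = mex{0,2,2} = 1
G(18) = mex{0,2,2} = 1
G(19) = mex{0,2,2} = 1
G(20) = mex{0,3,2} = 1
G(21) = mex{1,0,3} = 2
G(22) = mex{1,0,0} = 2
G(23) = mex{1,0,0} = 2
G(24) = mex{1,0,0} = 2
G(25) = mex{2,1,0} = 3
G(26) = mex{2,1,1} = 0
G(27) = mex{2,1,1} = 0
G(28) = mex{2,1,1} = 0
G(29) = mex{3,2,1} = 0
G(30) = mex{0,2,2} = 1
G(31) = mex{0,2,2} = 1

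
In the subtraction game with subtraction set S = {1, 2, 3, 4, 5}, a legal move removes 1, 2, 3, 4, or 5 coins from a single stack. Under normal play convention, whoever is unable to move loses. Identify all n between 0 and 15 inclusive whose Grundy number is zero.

0, 6, 12

n :  0  1  2  3  4  5  6  7  8  9 10 11 12 13 14 15
G :  0  1  2  3  4  5  0  1  2  3  4  5  0  1  2  3
P-positions are exactly the n with G(n) = 0.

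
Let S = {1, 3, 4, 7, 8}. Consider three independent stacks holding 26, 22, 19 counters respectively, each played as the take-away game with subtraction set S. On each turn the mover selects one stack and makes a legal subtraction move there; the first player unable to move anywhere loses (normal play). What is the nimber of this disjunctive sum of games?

6

All stacks use S = {1, 3, 4, 7, 8}:
G(0) = 0
G(1) = mex{0} = 1
G(2) = mex{1} = 0
G(3) = mex{0,0} = 1
G(4) = mex{1,1,0} = 2
G(5) = mex{2,0,1} = 3
G(6) = mex{3,1,0} = 2
G(7) = mex{2,2,1,0} = 3
G(8) = mex{3,3,2,1,0} = 4
G(9) = mex{4,2,3,0,1} = 5
G(10) = mex{5,3,2,1,0} = 4
G(11) = mex{4,4,3,2,1} = 0
G(12) = mex{0,5,4,3,2} = 1
G(13) = mex{1,4,5,2,3} = 0
G(14) = mex{0,0,4,3,2} = 1
G(15) = mex{1,1,0,4,3} = 2
G(16) = mex{2,0,1,5,4} = 3
G(17) = mex{3,1,0,4,5} = 2
G(18) = mex{2,2,1,0,4} = 3
G(19) = mex{3,3,2,1,0} = 4
G(20) = mex{4,2,3,0,1} = 5
G(21) = mex{5,3,2,1,0} = 4
G(22) = mex{4,4,3,2,1} = 0
G(23) = mex{0,5,4,3,2} = 1
G(24) = mex{1,4,5,2,3} = 0
G(25) = mex{0,0,4,3,2} = 1
G(26) = mex{1,1,0,4,3} = 2
Stack A: G(26) = 2.
Stack B: G(22) = 0.
Stack C: G(19) = 4.
Combined Grundy value = 2 ⊕ 0 ⊕ 4 = 6.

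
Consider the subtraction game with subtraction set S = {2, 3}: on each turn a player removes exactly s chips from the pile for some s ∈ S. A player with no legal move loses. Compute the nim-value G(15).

G(0) = 0
G(1) = mex{} = 0
G(2) = mex{0} = 1
G(3) = mex{0,0} = 1
G(4) = mex{1,0} = 2
G(5) = mex{1,1} = 0
G(6) = mex{2,1} = 0
G(7) = mex{0,2} = 1
G(8) = mex{0,0} = 1
G(9) = mex{1,0} = 2
G(10) = mex{1,1} = 0
G(11) = mex{2,1} = 0
G(12) = mex{0,2} = 1
G(13) = mex{0,0} = 1
G(14) = mex{1,0} = 2
G(15) = mex{1,1} = 0

0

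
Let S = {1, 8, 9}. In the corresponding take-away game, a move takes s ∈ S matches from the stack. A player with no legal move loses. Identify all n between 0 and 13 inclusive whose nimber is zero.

G(0) = 0
G(1) = mex{0} = 1
G(2) = mex{1} = 0
G(3) = mex{0} = 1
G(4) = mex{1} = 0
G(5) = mex{0} = 1
G(6) = mex{1} = 0
G(7) = mex{0} = 1
G(8) = mex{1,0} = 2
G(9) = mex{2,1,0} = 3
G(10) = mex{3,0,1} = 2
G(11) = mex{2,1,0} = 3
G(12) = mex{3,0,1} = 2
G(13) = mex{2,1,0} = 3
P-positions are exactly the n with G(n) = 0.

0, 2, 4, 6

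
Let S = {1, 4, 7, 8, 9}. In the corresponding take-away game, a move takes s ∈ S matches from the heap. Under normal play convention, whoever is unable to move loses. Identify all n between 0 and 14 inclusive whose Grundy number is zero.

n :  0  1  2  3  4  5  6  7  8  9 10 11 12 13 14
G :  0  1  0  1  2  0  1  2  3  2  3  4  5  3  4
P-positions are exactly the n with G(n) = 0.

0, 2, 5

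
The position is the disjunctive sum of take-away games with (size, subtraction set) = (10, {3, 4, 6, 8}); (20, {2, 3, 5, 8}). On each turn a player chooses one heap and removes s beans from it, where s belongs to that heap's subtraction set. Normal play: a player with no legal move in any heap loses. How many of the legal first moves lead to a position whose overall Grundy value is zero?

1

Heap A, S = {3, 4, 6, 8}:
n :  0  1  2  3  4  5  6  7  8  9 10
G :  0  0  0  1  1  1  2  2  2  3  3
G_A(10) = 3.
Heap B, S = {2, 3, 5, 8}:
G(0) = 0
G(1) = mex{} = 0
G(2) = mex{0} = 1
G(3) = mex{0,0} = 1
G(4) = mex{1,0} = 2
G(5) = mex{1,1,0} = 2
G(6) = mex{2,1,0} = 3
G(7) = mex{2,2,1} = 0
G(8) = mex{3,2,1,0} = 4
G(9) = mex{0,3,2,0} = 1
G(10) = mex{4,0,2,1} = 3
G(11) = mex{1,4,3,1} = 0
G(12) = mex{3,1,0,2} = 4
G(13) = mex{0,3,4,2} = 1
G(14) = mex{4,0,1,3} = 2
G(15) = mex{1,4,3,0} = 2
G(16) = mex{2,1,0,4} = 3
G(17) = mex{2,2,4,1} = 0
G(18) = mex{3,2,1,3} = 0
G(19) = mex{0,3,2,0} = 1
G(20) = mex{0,0,2,4} = 1
G_B(20) = 1.
Combined Grundy value = 3 ⊕ 1 = 2.
A winning move leaves total XOR = 0, i.e. changes one component's Grundy value g to g ⊕ X where X is the current total.
Heap A: need g' = 3⊕2 = 1. Options: 10−3→G=2, 10−4→G=2, 10−6→G=1, 10−8→G=0. Hits: 1.
Heap B: need g' = 1⊕2 = 3. Options: 20−2→G=0, 20−3→G=0, 20−5→G=2, 20−8→G=4. Hits: 0.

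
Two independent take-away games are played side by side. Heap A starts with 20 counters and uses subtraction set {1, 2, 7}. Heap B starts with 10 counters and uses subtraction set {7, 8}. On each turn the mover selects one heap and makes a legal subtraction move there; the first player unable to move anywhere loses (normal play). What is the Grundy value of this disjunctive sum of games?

3

Heap A, S = {1, 2, 7}:
G(0) = 0
G(1) = mex{0} = 1
G(2) = mex{1,0} = 2
G(3) = mex{2,1} = 0
G(4) = mex{0,2} = 1
G(5) = mex{1,0} = 2
G(6) = mex{2,1} = 0
G(7) = mex{0,2,0} = 1
G(8) = mex{1,0,1} = 2
G(9) = mex{2,1,2} = 0
G(10) = mex{0,2,0} = 1
G(11) = mex{1,0,1} = 2
G(12) = mex{2,1,2} = 0
G(13) = mex{0,2,0} = 1
G(14) = mex{1,0,1} = 2
G(15) = mex{2,1,2} = 0
G(16) = mex{0,2,0} = 1
G(17) = mex{1,0,1} = 2
G(18) = mex{2,1,2} = 0
G(19) = mex{0,2,0} = 1
G(20) = mex{1,0,1} = 2
G_A(20) = 2.
Heap B, S = {7, 8}:
n :  0  1  2  3  4  5  6  7  8  9 10
G :  0  0  0  0  0  0  0  1  1  1  1
G_B(10) = 1.
Combined Grundy value = 2 ⊕ 1 = 3.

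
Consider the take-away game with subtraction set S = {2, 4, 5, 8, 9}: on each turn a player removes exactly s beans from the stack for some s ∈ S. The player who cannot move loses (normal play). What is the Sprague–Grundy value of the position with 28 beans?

G(0) = 0
G(1) = mex{} = 0
G(2) = mex{0} = 1
G(3) = mex{0} = 1
G(4) = mex{1,0} = 2
G(5) = mex{1,0,0} = 2
G(6) = mex{2,1,0} = 3
G(7) = mex{2,1,1} = 0
G(8) = mex{3,2,1,0} = 4
G(9) = mex{0,2,2,0,0} = 1
G(10) = mex{4,3,2,1,0} = 5
G(11) = mex{1,0,3,1,1} = 2
G(12) = mex{5,4,0,2,1} = 3
G(13) = mex{2,1,4,2,2} = 0
G(14) = mex{3,5,1,3,2} = 0
G(15) = mex{0,2,5,0,3} = 1
G(16) = mex{0,3,2,4,0} = 1
G(17) = mex{1,0,3,1,4} = 2
G(18) = mex{1,0,0,5,1} = 2
G(19) = mex{2,1,0,2,5} = 3
G(20) = mex{2,1,1,3,2} = 0
G(21) = mex{3,2,1,0,3} = 4
G(22) = mex{0,2,2,0,0} = 1
G(23) = mex{4,3,2,1,0} = 5
G(24) = mex{1,0,3,1,1} = 2
G(25) = mex{5,4,0,2,1} = 3
G(26) = mex{2,1,4,2,2} = 0
G(27) = mex{3,5,1,3,2} = 0
G(28) = mex{0,2,5,0,3} = 1

1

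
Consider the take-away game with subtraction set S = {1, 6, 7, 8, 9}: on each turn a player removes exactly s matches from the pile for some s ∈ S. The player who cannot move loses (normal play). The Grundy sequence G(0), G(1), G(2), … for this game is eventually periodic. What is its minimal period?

G(0) = 0
G(1) = mex{0} = 1
G(2) = mex{1} = 0
G(3) = mex{0} = 1
G(4) = mex{1} = 0
G(5) = mex{0} = 1
G(6) = mex{1,0} = 2
G(7) = mex{2,1,0} = 3
G(8) = mex{3,0,1,0} = 2
G(9) = mex{2,1,0,1,0} = 3
G(10) = mex{3,0,1,0,1} = 2
G(11) = mex{2,1,0,1,0} = 3
G(12) = mex{3,2,1,0,1} = 4
G(13) = mex{4,3,2,1,0} = 5
G(14) = mex{5,2,3,2,1} = 0
G(15) = mex{0,3,2,3,2} = 1
G(16) = mex{1,2,3,2,3} = 0
G(17) = mex{0,3,2,3,2} = 1
G(18) = mex{1,4,3,2,3} = 0
G(19) = mex{0,5,4,3,2} = 1
G(20) = mex{1,0,5,4,3} = 2
G(21) = mex{2,1,0,5,4} = 3
G(22) = mex{3,0,1,0,5} = 2
G(23) = mex{2,1,0,1,0} = 3
G(24) = mex{3,0,1,0,1} = 2
G(25) = mex{2,1,0,1,0} = 3
G(26) = mex{3,2,1,0,1} = 4
G(27) = mex{4,3,2,1,0} = 5
G(28) = mex{5,2,3,2,1} = 0
G(29) = mex{0,3,2,3,2} = 1
G(n+14) = G(n) holds for n = 0,…,8 (a full window of length max(S) = 9), so the sequence is purely periodic with period 14.

14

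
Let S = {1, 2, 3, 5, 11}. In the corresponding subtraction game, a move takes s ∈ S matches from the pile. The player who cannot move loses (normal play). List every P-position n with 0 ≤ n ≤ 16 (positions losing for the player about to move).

0, 4, 8, 12, 16

G(0) = 0
G(1) = mex{0} = 1
G(2) = mex{1,0} = 2
G(3) = mex{2,1,0} = 3
G(4) = mex{3,2,1} = 0
G(5) = mex{0,3,2,0} = 1
G(6) = mex{1,0,3,1} = 2
G(7) = mex{2,1,0,2} = 3
G(8) = mex{3,2,1,3} = 0
G(9) = mex{0,3,2,0} = 1
G(10) = mex{1,0,3,1} = 2
G(11) = mex{2,1,0,2,0} = 3
G(12) = mex{3,2,1,3,1} = 0
G(13) = mex{0,3,2,0,2} = 1
G(14) = mex{1,0,3,1,3} = 2
G(15) = mex{2,1,0,2,0} = 3
G(16) = mex{3,2,1,3,1} = 0
P-positions are exactly the n with G(n) = 0.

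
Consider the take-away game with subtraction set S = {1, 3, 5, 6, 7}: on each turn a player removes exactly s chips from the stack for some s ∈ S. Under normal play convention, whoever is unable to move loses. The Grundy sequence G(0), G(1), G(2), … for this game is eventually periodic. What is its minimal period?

G(0) = 0
G(1) = mex{0} = 1
G(2) = mex{1} = 0
G(3) = mex{0,0} = 1
G(4) = mex{1,1} = 0
G(5) = mex{0,0,0} = 1
G(6) = mex{1,1,1,0} = 2
G(7) = mex{2,0,0,1,0} = 3
G(8) = mex{3,1,1,0,1} = 2
G(9) = mex{2,2,0,1,0} = 3
G(10) = mex{3,3,1,0,1} = 2
G(11) = mex{2,2,2,1,0} = 3
G(12) = mex{3,3,3,2,1} = 0
G(13) = mex{0,2,2,3,2} = 1
G(14) = mex{1,3,3,2,3} = 0
G(15) = mex{0,0,2,3,2} = 1
G(16) = mex{1,1,3,2,3} = 0
G(17) = mex{0,0,0,3,2} = 1
G(18) = mex{1,1,1,0,3} = 2
G(19) = mex{2,0,0,1,0} = 3
G(20) = mex{3,1,1,0,1} = 2
G(21) = mex{2,2,0,1,0} = 3
G(22) = mex{3,3,1,0,1} = 2
G(23) = mex{2,2,2,1,0} = 3
G(24) = mex{3,3,3,2,1} = 0
G(25) = mex{0,2,2,3,2} = 1
G(n+12) = G(n) holds for n = 0,…,6 (a full window of length max(S) = 7), so the sequence is purely periodic with period 12.

12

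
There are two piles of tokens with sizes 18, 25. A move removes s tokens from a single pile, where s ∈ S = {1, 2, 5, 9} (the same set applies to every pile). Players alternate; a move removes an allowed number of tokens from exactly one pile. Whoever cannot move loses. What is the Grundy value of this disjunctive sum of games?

All piles use S = {1, 2, 5, 9}:
G(0) = 0
G(1) = mex{0} = 1
G(2) = mex{1,0} = 2
G(3) = mex{2,1} = 0
G(4) = mex{0,2} = 1
G(5) = mex{1,0,0} = 2
G(6) = mex{2,1,1} = 0
G(7) = mex{0,2,2} = 1
G(8) = mex{1,0,0} = 2
G(9) = mex{2,1,1,0} = 3
G(10) = mex{3,2,2,1} = 0
G(11) = mex{0,3,0,2} = 1
G(12) = mex{1,0,1,0} = 2
G(13) = mex{2,1,2,1} = 0
G(14) = mex{0,2,3,2} = 1
G(15) = mex{1,0,0,0} = 2
G(16) = mex{2,1,1,1} = 0
G(17) = mex{0,2,2,2} = 1
G(18) = mex{1,0,0,3} = 2
G(19) = mex{2,1,1,0} = 3
G(20) = mex{3,2,2,1} = 0
G(21) = mex{0,3,0,2} = 1
G(22) = mex{1,0,1,0} = 2
G(23) = mex{2,1,2,1} = 0
G(24) = mex{0,2,3,2} = 1
G(25) = mex{1,0,0,0} = 2
Pile A: G(18) = 2.
Pile B: G(25) = 2.
Combined Grundy value = 2 ⊕ 2 = 0.

0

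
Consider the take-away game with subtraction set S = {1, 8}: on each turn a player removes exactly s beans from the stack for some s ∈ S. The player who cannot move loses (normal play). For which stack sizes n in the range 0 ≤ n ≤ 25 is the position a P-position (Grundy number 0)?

n :  0  1  2  3  4  5  6  7  8  9 10 11 12 13 14 15 16 17 18 19 20 21 22 23 24 25
G :  0  1  0  1  0  1  0  1  2  0  1  0  1  0  1  0  1  2  0  1  0  1  0  1  0  1
P-positions are exactly the n with G(n) = 0.

0, 2, 4, 6, 9, 11, 13, 15, 18, 20, 22, 24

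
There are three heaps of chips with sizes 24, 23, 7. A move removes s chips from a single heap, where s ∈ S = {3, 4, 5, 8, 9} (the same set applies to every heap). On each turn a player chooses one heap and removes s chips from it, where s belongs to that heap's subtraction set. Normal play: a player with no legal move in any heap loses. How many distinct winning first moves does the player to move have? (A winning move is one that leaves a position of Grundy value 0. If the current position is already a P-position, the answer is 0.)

5

All heaps use S = {3, 4, 5, 8, 9}:
G(0) = 0
G(1) = mex{} = 0
G(2) = mex{} = 0
G(3) = mex{0} = 1
G(4) = mex{0,0} = 1
G(5) = mex{0,0,0} = 1
G(6) = mex{1,0,0} = 2
G(7) = mex{1,1,0} = 2
G(8) = mex{1,1,1,0} = 2
G(9) = mex{2,1,1,0,0} = 3
G(10) = mex{2,2,1,0,0} = 3
G(11) = mex{2,2,2,1,0} = 3
G(12) = mex{3,2,2,1,1} = 0
G(13) = mex{3,3,2,1,1} = 0
G(14) = mex{3,3,3,2,1} = 0
G(15) = mex{0,3,3,2,2} = 1
G(16) = mex{0,0,3,2,2} = 1
G(17) = mex{0,0,0,3,2} = 1
G(18) = mex{1,0,0,3,3} = 2
G(19) = mex{1,1,0,3,3} = 2
G(20) = mex{1,1,1,0,3} = 2
G(21) = mex{2,1,1,0,0} = 3
G(22) = mex{2,2,1,0,0} = 3
G(23) = mex{2,2,2,1,0} = 3
G(24) = mex{3,2,2,1,1} = 0
Heap A: G(24) = 0.
Heap B: G(23) = 3.
Heap C: G(7) = 2.
Combined Grundy value = 0 ⊕ 3 ⊕ 2 = 1.
A winning move leaves total XOR = 0, i.e. changes one component's Grundy value g to g ⊕ X where X is the current total.
Heap A: need g' = 0⊕1 = 1. Options: 24−3→G=3, 24−4→G=2, 24−5→G=2, 24−8→G=1, 24−9→G=1. Hits: 2.
Heap B: need g' = 3⊕1 = 2. Options: 23−3→G=2, 23−4→G=2, 23−5→G=2, 23−8→G=1, 23−9→G=0. Hits: 3.
Heap C: need g' = 2⊕1 = 3. Options: 7−3→G=1, 7−4→G=1, 7−5→G=0. Hits: 0.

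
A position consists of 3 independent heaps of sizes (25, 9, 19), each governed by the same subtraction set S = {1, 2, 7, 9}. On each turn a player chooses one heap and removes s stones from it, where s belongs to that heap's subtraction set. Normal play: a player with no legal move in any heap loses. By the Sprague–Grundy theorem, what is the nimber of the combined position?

All heaps use S = {1, 2, 7, 9}:
n :  0  1  2  3  4  5  6  7  8  9 10 11 12 13 14 15 16 17 18 19 20 21 22 23 24 25
G :  0  1  2  0  1  2  0  1  2  3  4  0  1  2  0  1  2  0  1  2  3  4  0  1  2  0
Heap A: G(25) = 0.
Heap B: G(9) = 3.
Heap C: G(19) = 2.
Combined Grundy value = 0 ⊕ 3 ⊕ 2 = 1.

1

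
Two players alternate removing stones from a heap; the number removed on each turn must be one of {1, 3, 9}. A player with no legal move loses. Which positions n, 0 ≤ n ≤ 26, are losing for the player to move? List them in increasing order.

0, 2, 4, 6, 8, 10, 12, 14, 16, 18, 20, 22, 24, 26

G(0) = 0
G(1) = mex{0} = 1
G(2) = mex{1} = 0
G(3) = mex{0,0} = 1
G(4) = mex{1,1} = 0
G(5) = mex{0,0} = 1
G(6) = mex{1,1} = 0
G(7) = mex{0,0} = 1
G(8) = mex{1,1} = 0
G(9) = mex{0,0,0} = 1
G(10) = mex{1,1,1} = 0
G(11) = mex{0,0,0} = 1
G(12) = mex{1,1,1} = 0
G(13) = mex{0,0,0} = 1
G(14) = mex{1,1,1} = 0
G(15) = mex{0,0,0} = 1
G(16) = mex{1,1,1} = 0
G(17) = mex{0,0,0} = 1
G(18) = mex{1,1,1} = 0
G(19) = mex{0,0,0} = 1
G(20) = mex{1,1,1} = 0
G(21) = mex{0,0,0} = 1
G(22) = mex{1,1,1} = 0
G(23) = mex{0,0,0} = 1
G(24) = mex{1,1,1} = 0
G(25) = mex{0,0,0} = 1
G(26) = mex{1,1,1} = 0
P-positions are exactly the n with G(n) = 0.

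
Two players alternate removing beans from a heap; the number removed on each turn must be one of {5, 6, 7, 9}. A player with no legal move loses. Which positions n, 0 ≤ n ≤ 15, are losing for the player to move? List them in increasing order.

0, 1, 2, 3, 4, 14, 15

G(0) = 0
G(1) = mex{} = 0
G(2) = mex{} = 0
G(3) = mex{} = 0
G(4) = mex{} = 0
G(5) = mex{0} = 1
G(6) = mex{0,0} = 1
G(7) = mex{0,0,0} = 1
G(8) = mex{0,0,0} = 1
G(9) = mex{0,0,0,0} = 1
G(10) = mex{1,0,0,0} = 2
G(11) = mex{1,1,0,0} = 2
G(12) = mex{1,1,1,0} = 2
G(13) = mex{1,1,1,0} = 2
G(14) = mex{1,1,1,1} = 0
G(15) = mex{2,1,1,1} = 0
P-positions are exactly the n with G(n) = 0.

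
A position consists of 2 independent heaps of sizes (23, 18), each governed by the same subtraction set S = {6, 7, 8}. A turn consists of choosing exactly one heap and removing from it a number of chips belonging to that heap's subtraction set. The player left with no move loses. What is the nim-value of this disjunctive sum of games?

All heaps use S = {6, 7, 8}:
G(0) = 0
G(1) = mex{} = 0
G(2) = mex{} = 0
G(3) = mex{} = 0
G(4) = mex{} = 0
G(5) = mex{} = 0
G(6) = mex{0} = 1
G(7) = mex{0,0} = 1
G(8) = mex{0,0,0} = 1
G(9) = mex{0,0,0} = 1
G(10) = mex{0,0,0} = 1
G(11) = mex{0,0,0} = 1
G(12) = mex{1,0,0} = 2
G(13) = mex{1,1,0} = 2
G(14) = mex{1,1,1} = 0
G(15) = mex{1,1,1} = 0
G(16) = mex{1,1,1} = 0
G(17) = mex{1,1,1} = 0
G(18) = mex{2,1,1} = 0
G(19) = mex{2,2,1} = 0
G(20) = mex{0,2,2} = 1
G(21) = mex{0,0,2} = 1
G(22) = mex{0,0,0} = 1
G(23) = mex{0,0,0} = 1
Heap A: G(23) = 1.
Heap B: G(18) = 0.
Combined Grundy value = 1 ⊕ 0 = 1.

1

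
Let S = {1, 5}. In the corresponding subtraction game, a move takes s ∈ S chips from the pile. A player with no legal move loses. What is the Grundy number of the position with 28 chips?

G(0) = 0
G(1) = mex{0} = 1
G(2) = mex{1} = 0
G(3) = mex{0} = 1
G(4) = mex{1} = 0
G(5) = mex{0,0} = 1
G(6) = mex{1,1} = 0
G(7) = mex{0,0} = 1
G(8) = mex{1,1} = 0
G(9) = mex{0,0} = 1
G(10) = mex{1,1} = 0
G(11) = mex{0,0} = 1
G(12) = mex{1,1} = 0
G(13) = mex{0,0} = 1
G(14) = mex{1,1} = 0
G(15) = mex{0,0} = 1
G(16) = mex{1,1} = 0
G(17) = mex{0,0} = 1
G(18) = mex{1,1} = 0
G(19) = mex{0,0} = 1
G(20) = mex{1,1} = 0
G(21) = mex{0,0} = 1
G(22) = mex{1,1} = 0
G(23) = mex{0,0} = 1
G(24) = mex{1,1} = 0
G(25) = mex{0,0} = 1
G(26) = mex{1,1} = 0
G(27) = mex{0,0} = 1
G(28) = mex{1,1} = 0

0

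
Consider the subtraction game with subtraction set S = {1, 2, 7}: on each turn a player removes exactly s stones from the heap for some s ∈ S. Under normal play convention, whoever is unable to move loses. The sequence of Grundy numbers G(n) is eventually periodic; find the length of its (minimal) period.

G(0) = 0
G(1) = mex{0} = 1
G(2) = mex{1,0} = 2
G(3) = mex{2,1} = 0
G(4) = mex{0,2} = 1
G(5) = mex{1,0} = 2
G(6) = mex{2,1} = 0
G(7) = mex{0,2,0} = 1
G(8) = mex{1,0,1} = 2
G(9) = mex{2,1,2} = 0
G(10) = mex{0,2,0} = 1
G(11) = mex{1,0,1} = 2
G(12) = mex{2,1,2} = 0
G(13) = mex{0,2,0} = 1
G(14) = mex{1,0,1} = 2
G(n+3) = G(n) holds for n = 0,…,6 (a full window of length max(S) = 7), so the sequence is purely periodic with period 3.

3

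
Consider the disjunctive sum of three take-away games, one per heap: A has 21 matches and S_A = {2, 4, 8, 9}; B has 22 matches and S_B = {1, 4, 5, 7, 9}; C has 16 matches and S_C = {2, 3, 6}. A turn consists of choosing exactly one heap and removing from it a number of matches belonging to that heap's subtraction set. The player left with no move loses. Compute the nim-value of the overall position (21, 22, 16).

2

Heap A, S = {2, 4, 8, 9}:
n :  0  1  2  3  4  5  6  7  8  9 10 11 12 13 14 15 16 17 18 19 20 21
G :  0  0  1  1  2  2  0  0  1  1  2  2  0  0  1  1  2  2  0  0  1  1
G_A(21) = 1.
Heap B, S = {1, 4, 5, 7, 9}:
n :  0  1  2  3  4  5  6  7  8  9 10 11 12 13 14 15 16 17 18 19 20 21 22
G :  0  1  0  1  2  3  2  3  0  1  0  1  2  3  2  3  0  1  0  1  2  3  2
G_B(22) = 2.
Heap C, S = {2, 3, 6}:
G(0) = 0
G(1) = mex{} = 0
G(2) = mex{0} = 1
G(3) = mex{0,0} = 1
G(4) = mex{1,0} = 2
G(5) = mex{1,1} = 0
G(6) = mex{2,1,0} = 3
G(7) = mex{0,2,0} = 1
G(8) = mex{3,0,1} = 2
G(9) = mex{1,3,1} = 0
G(10) = mex{2,1,2} = 0
G(11) = mex{0,2,0} = 1
G(12) = mex{0,0,3} = 1
G(13) = mex{1,0,1} = 2
G(14) = mex{1,1,2} = 0
G(15) = mex{2,1,0} = 3
G(16) = mex{0,2,0} = 1
G_C(16) = 1.
Combined Grundy value = 1 ⊕ 2 ⊕ 1 = 2.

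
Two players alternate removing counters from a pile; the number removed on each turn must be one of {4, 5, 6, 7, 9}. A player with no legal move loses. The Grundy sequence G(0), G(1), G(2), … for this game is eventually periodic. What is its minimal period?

13

n :  0  1  2  3  4  5  6  7  8  9 10 11 12 13 14 15 16 17 18 19 20 21 22 23 24 25 26 27
G :  0  0  0  0  1  1  1  1  2  2  2  2  3  0  0  0  0  1  1  1  1  2  2  2  2  3  0  0
G(n+13) = G(n) holds for n = 0,…,8 (a full window of length max(S) = 9), so the sequence is purely periodic with period 13.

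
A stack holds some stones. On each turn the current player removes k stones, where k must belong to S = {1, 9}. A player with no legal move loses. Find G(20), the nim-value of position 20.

G(0) = 0
G(1) = mex{0} = 1
G(2) = mex{1} = 0
G(3) = mex{0} = 1
G(4) = mex{1} = 0
G(5) = mex{0} = 1
G(6) = mex{1} = 0
G(7) = mex{0} = 1
G(8) = mex{1} = 0
G(9) = mex{0,0} = 1
G(10) = mex{1,1} = 0
G(11) = mex{0,0} = 1
G(12) = mex{1,1} = 0
G(13) = mex{0,0} = 1
G(14) = mex{1,1} = 0
G(15) = mex{0,0} = 1
G(16) = mex{1,1} = 0
G(17) = mex{0,0} = 1
G(18) = mex{1,1} = 0
G(19) = mex{0,0} = 1
G(20) = mex{1,1} = 0

0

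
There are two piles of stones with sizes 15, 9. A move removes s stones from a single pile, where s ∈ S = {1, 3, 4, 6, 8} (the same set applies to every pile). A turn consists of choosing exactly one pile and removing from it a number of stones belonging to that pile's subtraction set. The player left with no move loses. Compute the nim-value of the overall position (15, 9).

1

All piles use S = {1, 3, 4, 6, 8}:
G(0) = 0
G(1) = mex{0} = 1
G(2) = mex{1} = 0
G(3) = mex{0,0} = 1
G(4) = mex{1,1,0} = 2
G(5) = mex{2,0,1} = 3
G(6) = mex{3,1,0,0} = 2
G(7) = mex{2,2,1,1} = 0
G(8) = mex{0,3,2,0,0} = 1
G(9) = mex{1,2,3,1,1} = 0
G(10) = mex{0,0,2,2,0} = 1
G(11) = mex{1,1,0,3,1} = 2
G(12) = mex{2,0,1,2,2} = 3
G(13) = mex{3,1,0,0,3} = 2
G(14) = mex{2,2,1,1,2} = 0
G(15) = mex{0,3,2,0,0} = 1
Pile A: G(15) = 1.
Pile B: G(9) = 0.
Combined Grundy value = 1 ⊕ 0 = 1.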